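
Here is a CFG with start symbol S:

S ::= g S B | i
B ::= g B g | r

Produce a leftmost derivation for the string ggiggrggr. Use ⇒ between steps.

S ⇒ gSB   [S ::= g S B]
gSB ⇒ ggSBB   [S ::= g S B]
ggSBB ⇒ ggiBB   [S ::= i]
ggiBB ⇒ ggigBgB   [B ::= g B g]
ggigBgB ⇒ ggiggBggB   [B ::= g B g]
ggiggBggB ⇒ ggiggrggB   [B ::= r]
ggiggrggB ⇒ ggiggrggr   [B ::= r]

S⇒gSB⇒ggSBB⇒ggiBB⇒ggigBgB⇒ggiggBggB⇒ggiggrggB⇒ggiggrggr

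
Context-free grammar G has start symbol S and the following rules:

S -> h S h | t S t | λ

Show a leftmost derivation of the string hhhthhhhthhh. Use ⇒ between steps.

S ⇒ hSh ⇒ hhShh ⇒ hhhShhh ⇒ hhhtSthhh ⇒ hhhthShthhh ⇒ hhhthhShhthhh ⇒ hhhthhhhthhh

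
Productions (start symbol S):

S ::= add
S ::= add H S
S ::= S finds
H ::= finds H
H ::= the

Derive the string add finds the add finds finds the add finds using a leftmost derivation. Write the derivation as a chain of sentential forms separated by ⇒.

S ⇒ add H S ⇒ add finds H S ⇒ add finds the S ⇒ add finds the S finds ⇒ add finds the add H S finds ⇒ add finds the add finds H S finds ⇒ add finds the add finds finds H S finds ⇒ add finds the add finds finds the S finds ⇒ add finds the add finds finds the add finds

S ⇒ add H S   [S ::= add H S]
add H S ⇒ add finds H S   [H ::= finds H]
add finds H S ⇒ add finds the S   [H ::= the]
add finds the S ⇒ add finds the S finds   [S ::= S finds]
add finds the S finds ⇒ add finds the add H S finds   [S ::= add H S]
add finds the add H S finds ⇒ add finds the add finds H S finds   [H ::= finds H]
add finds the add finds H S finds ⇒ add finds the add finds finds H S finds   [H ::= finds H]
add finds the add finds finds H S finds ⇒ add finds the add finds finds the S finds   [H ::= the]
add finds the add finds finds the S finds ⇒ add finds the add finds finds the add finds   [S ::= add]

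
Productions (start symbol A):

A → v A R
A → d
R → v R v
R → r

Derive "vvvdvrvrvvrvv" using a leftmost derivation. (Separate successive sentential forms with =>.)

A => vAR => vvARR => vvvARRR => vvvdRRR => vvvdvRvRR => vvvdvrvRR => vvvdvrvrR => vvvdvrvrvRv => vvvdvrvrvvRvv => vvvdvrvrvvrvv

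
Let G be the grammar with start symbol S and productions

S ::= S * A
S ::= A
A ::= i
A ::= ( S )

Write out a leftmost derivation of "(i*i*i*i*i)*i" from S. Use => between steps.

S => S*A => A*A => (S)*A => (S*A)*A => (S*A*A)*A => (S*A*A*A)*A => (S*A*A*A*A)*A => (A*A*A*A*A)*A => (i*A*A*A*A)*A => (i*i*A*A*A)*A => (i*i*i*A*A)*A => (i*i*i*i*A)*A => (i*i*i*i*i)*A => (i*i*i*i*i)*i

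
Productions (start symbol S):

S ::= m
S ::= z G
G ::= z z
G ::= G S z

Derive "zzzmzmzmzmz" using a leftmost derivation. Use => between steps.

S => zG   [S ::= z G]
zG => zGSz   [G ::= G S z]
zGSz => zGSzSz   [G ::= G S z]
zGSzSz => zGSzSzSz   [G ::= G S z]
zGSzSzSz => zGSzSzSzSz   [G ::= G S z]
zGSzSzSzSz => zzzSzSzSzSz   [G ::= z z]
zzzSzSzSzSz => zzzmzSzSzSz   [S ::= m]
zzzmzSzSzSz => zzzmzmzSzSz   [S ::= m]
zzzmzmzSzSz => zzzmzmzmzSz   [S ::= m]
zzzmzmzmzSz => zzzmzmzmzmz   [S ::= m]

S => zG => zGSz => zGSzSz => zGSzSzSz => zGSzSzSzSz => zzzSzSzSzSz => zzzmzSzSzSz => zzzmzmzSzSz => zzzmzmzmzSz => zzzmzmzmzmz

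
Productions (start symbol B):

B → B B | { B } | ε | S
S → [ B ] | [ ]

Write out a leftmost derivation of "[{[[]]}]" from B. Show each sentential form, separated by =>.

B=>S=>[B]=>[BB]=>[{B}B]=>[{BB}B]=>[{SB}B]=>[{[B]B}B]=>[{[S]B}B]=>[{[[B]]B}B]=>[{[[]]B}B]=>[{[[]]}B]=>[{[[]]}]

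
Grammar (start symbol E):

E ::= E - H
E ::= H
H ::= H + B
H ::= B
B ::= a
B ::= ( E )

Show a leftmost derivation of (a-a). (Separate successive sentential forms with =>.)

E => H => B => (E) => (E-H) => (H-H) => (B-H) => (a-H) => (a-B) => (a-a)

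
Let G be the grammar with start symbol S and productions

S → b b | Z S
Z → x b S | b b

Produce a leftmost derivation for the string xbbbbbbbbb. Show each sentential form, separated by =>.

S=>ZS=>xbSS=>xbZSS=>xbbbSS=>xbbbZSS=>xbbbbbSS=>xbbbbbbbS=>xbbbbbbbbb

S => ZS   [S → Z S]
ZS => xbSS   [Z → x b S]
xbSS => xbZSS   [S → Z S]
xbZSS => xbbbSS   [Z → b b]
xbbbSS => xbbbZSS   [S → Z S]
xbbbZSS => xbbbbbSS   [Z → b b]
xbbbbbSS => xbbbbbbbS   [S → b b]
xbbbbbbbS => xbbbbbbbbb   [S → b b]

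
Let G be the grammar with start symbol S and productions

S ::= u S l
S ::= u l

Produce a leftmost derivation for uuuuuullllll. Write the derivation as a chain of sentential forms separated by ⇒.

S ⇒ uSl ⇒ uuSll ⇒ uuuSlll ⇒ uuuuSllll ⇒ uuuuuSlllll ⇒ uuuuuullllll

S ⇒ uSl   [S ::= u S l]
uSl ⇒ uuSll   [S ::= u S l]
uuSll ⇒ uuuSlll   [S ::= u S l]
uuuSlll ⇒ uuuuSllll   [S ::= u S l]
uuuuSllll ⇒ uuuuuSlllll   [S ::= u S l]
uuuuuSlllll ⇒ uuuuuullllll   [S ::= u l]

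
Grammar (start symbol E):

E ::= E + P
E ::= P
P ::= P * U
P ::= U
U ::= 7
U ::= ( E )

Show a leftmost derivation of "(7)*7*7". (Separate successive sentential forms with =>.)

E => P => P*U => P*U*U => U*U*U => (E)*U*U => (P)*U*U => (U)*U*U => (7)*U*U => (7)*7*U => (7)*7*7

E => P   [E ::= P]
P => P*U   [P ::= P * U]
P*U => P*U*U   [P ::= P * U]
P*U*U => U*U*U   [P ::= U]
U*U*U => (E)*U*U   [U ::= ( E )]
(E)*U*U => (P)*U*U   [E ::= P]
(P)*U*U => (U)*U*U   [P ::= U]
(U)*U*U => (7)*U*U   [U ::= 7]
(7)*U*U => (7)*7*U   [U ::= 7]
(7)*7*U => (7)*7*7   [U ::= 7]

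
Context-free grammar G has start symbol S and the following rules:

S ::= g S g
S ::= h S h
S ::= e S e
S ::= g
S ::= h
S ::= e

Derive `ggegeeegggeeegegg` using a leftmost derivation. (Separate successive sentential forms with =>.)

S => gSg => ggSgg => ggeSegg => ggegSgegg => ggegeSegegg => ggegeeSeegegg => ggegeeeSeeegegg => ggegeeegSgeeegegg => ggegeeegggeeegegg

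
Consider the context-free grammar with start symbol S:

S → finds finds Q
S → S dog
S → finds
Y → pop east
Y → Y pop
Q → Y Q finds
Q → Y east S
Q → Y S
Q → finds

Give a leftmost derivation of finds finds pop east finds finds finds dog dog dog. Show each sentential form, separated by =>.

S => finds finds Q   [S → finds finds Q]
finds finds Q => finds finds Y S   [Q → Y S]
finds finds Y S => finds finds pop east S   [Y → pop east]
finds finds pop east S => finds finds pop east S dog   [S → S dog]
finds finds pop east S dog => finds finds pop east S dog dog   [S → S dog]
finds finds pop east S dog dog => finds finds pop east S dog dog dog   [S → S dog]
finds finds pop east S dog dog dog => finds finds pop east finds finds Q dog dog dog   [S → finds finds Q]
finds finds pop east finds finds Q dog dog dog => finds finds pop east finds finds finds dog dog dog   [Q → finds]

S => finds finds Q => finds finds Y S => finds finds pop east S => finds finds pop east S dog => finds finds pop east S dog dog => finds finds pop east S dog dog dog => finds finds pop east finds finds Q dog dog dog => finds finds pop east finds finds finds dog dog dog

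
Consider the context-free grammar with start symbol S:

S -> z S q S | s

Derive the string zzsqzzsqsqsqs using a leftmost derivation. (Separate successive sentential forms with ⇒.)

S ⇒ zSqS   [S -> z S q S]
zSqS ⇒ zzSqSqS   [S -> z S q S]
zzSqSqS ⇒ zzsqSqS   [S -> s]
zzsqSqS ⇒ zzsqzSqSqS   [S -> z S q S]
zzsqzSqSqS ⇒ zzsqzzSqSqSqS   [S -> z S q S]
zzsqzzSqSqSqS ⇒ zzsqzzsqSqSqS   [S -> s]
zzsqzzsqSqSqS ⇒ zzsqzzsqsqSqS   [S -> s]
zzsqzzsqsqSqS ⇒ zzsqzzsqsqsqS   [S -> s]
zzsqzzsqsqsqS ⇒ zzsqzzsqsqsqs   [S -> s]

S ⇒ zSqS ⇒ zzSqSqS ⇒ zzsqSqS ⇒ zzsqzSqSqS ⇒ zzsqzzSqSqSqS ⇒ zzsqzzsqSqSqS ⇒ zzsqzzsqsqSqS ⇒ zzsqzzsqsqsqS ⇒ zzsqzzsqsqsqs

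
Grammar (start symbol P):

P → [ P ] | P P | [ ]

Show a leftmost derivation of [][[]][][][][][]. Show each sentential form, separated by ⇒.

P⇒PP⇒[]P⇒[]PP⇒[][P]P⇒[][[]]P⇒[][[]]PP⇒[][[]]PPP⇒[][[]]PPPP⇒[][[]]PPPPP⇒[][[]][]PPPP⇒[][[]][][]PPP⇒[][[]][][][]PP⇒[][[]][][][][]P⇒[][[]][][][][][]

P ⇒ PP   [P → P P]
PP ⇒ []P   [P → [ ]]
[]P ⇒ []PP   [P → P P]
[]PP ⇒ [][P]P   [P → [ P ]]
[][P]P ⇒ [][[]]P   [P → [ ]]
[][[]]P ⇒ [][[]]PP   [P → P P]
[][[]]PP ⇒ [][[]]PPP   [P → P P]
[][[]]PPP ⇒ [][[]]PPPP   [P → P P]
[][[]]PPPP ⇒ [][[]]PPPPP   [P → P P]
[][[]]PPPPP ⇒ [][[]][]PPPP   [P → [ ]]
[][[]][]PPPP ⇒ [][[]][][]PPP   [P → [ ]]
[][[]][][]PPP ⇒ [][[]][][][]PP   [P → [ ]]
[][[]][][][]PP ⇒ [][[]][][][][]P   [P → [ ]]
[][[]][][][][]P ⇒ [][[]][][][][][]   [P → [ ]]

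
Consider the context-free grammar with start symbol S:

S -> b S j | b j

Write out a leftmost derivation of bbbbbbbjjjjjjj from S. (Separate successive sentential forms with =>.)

S=>bSj=>bbSjj=>bbbSjjj=>bbbbSjjjj=>bbbbbSjjjjj=>bbbbbbSjjjjjj=>bbbbbbbjjjjjjj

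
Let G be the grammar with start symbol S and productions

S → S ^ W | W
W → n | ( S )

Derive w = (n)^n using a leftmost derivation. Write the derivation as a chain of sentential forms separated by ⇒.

S⇒S^W⇒W^W⇒(S)^W⇒(W)^W⇒(n)^W⇒(n)^n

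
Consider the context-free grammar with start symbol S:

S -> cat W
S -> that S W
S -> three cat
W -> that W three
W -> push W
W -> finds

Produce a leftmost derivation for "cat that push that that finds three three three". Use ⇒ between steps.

S ⇒ cat W   [S -> cat W]
cat W ⇒ cat that W three   [W -> that W three]
cat that W three ⇒ cat that push W three   [W -> push W]
cat that push W three ⇒ cat that push that W three three   [W -> that W three]
cat that push that W three three ⇒ cat that push that that W three three three   [W -> that W three]
cat that push that that W three three three ⇒ cat that push that that finds three three three   [W -> finds]

S ⇒ cat W ⇒ cat that W three ⇒ cat that push W three ⇒ cat that push that W three three ⇒ cat that push that that W three three three ⇒ cat that push that that finds three three three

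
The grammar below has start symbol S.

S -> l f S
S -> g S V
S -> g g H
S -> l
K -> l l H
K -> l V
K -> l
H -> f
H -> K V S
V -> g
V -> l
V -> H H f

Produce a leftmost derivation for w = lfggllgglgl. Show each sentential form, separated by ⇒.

S⇒lfS⇒lfggH⇒lfggKVS⇒lfgglVS⇒lfggllS⇒lfggllgSV⇒lfggllggSVV⇒lfggllgglVV⇒lfggllgglgV⇒lfggllgglgl

S ⇒ lfS   [S -> l f S]
lfS ⇒ lfggH   [S -> g g H]
lfggH ⇒ lfggKVS   [H -> K V S]
lfggKVS ⇒ lfgglVS   [K -> l]
lfgglVS ⇒ lfggllS   [V -> l]
lfggllS ⇒ lfggllgSV   [S -> g S V]
lfggllgSV ⇒ lfggllggSVV   [S -> g S V]
lfggllggSVV ⇒ lfggllgglVV   [S -> l]
lfggllgglVV ⇒ lfggllgglgV   [V -> g]
lfggllgglgV ⇒ lfggllgglgl   [V -> l]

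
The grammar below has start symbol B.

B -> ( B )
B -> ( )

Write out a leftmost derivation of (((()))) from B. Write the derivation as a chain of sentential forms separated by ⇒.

B ⇒ (B)   [B -> ( B )]
(B) ⇒ ((B))   [B -> ( B )]
((B)) ⇒ (((B)))   [B -> ( B )]
(((B))) ⇒ (((())))   [B -> ( )]

B ⇒ (B) ⇒ ((B)) ⇒ (((B))) ⇒ (((())))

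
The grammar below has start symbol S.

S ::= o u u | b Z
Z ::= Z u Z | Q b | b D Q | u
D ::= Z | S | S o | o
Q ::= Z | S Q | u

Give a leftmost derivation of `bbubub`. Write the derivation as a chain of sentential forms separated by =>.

S => bZ   [S ::= b Z]
bZ => bQb   [Z ::= Q b]
bQb => bSQb   [Q ::= S Q]
bSQb => bbZQb   [S ::= b Z]
bbZQb => bbQbQb   [Z ::= Q b]
bbQbQb => bbubQb   [Q ::= u]
bbubQb => bbubub   [Q ::= u]

S => bZ => bQb => bSQb => bbZQb => bbQbQb => bbubQb => bbubub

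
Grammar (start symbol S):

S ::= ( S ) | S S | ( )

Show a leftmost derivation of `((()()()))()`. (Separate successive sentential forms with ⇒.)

S ⇒ SS   [S ::= S S]
SS ⇒ (S)S   [S ::= ( S )]
(S)S ⇒ ((S))S   [S ::= ( S )]
((S))S ⇒ ((SS))S   [S ::= S S]
((SS))S ⇒ ((SSS))S   [S ::= S S]
((SSS))S ⇒ ((()SS))S   [S ::= ( )]
((()SS))S ⇒ ((()()S))S   [S ::= ( )]
((()()S))S ⇒ ((()()()))S   [S ::= ( )]
((()()()))S ⇒ ((()()()))()   [S ::= ( )]

S⇒SS⇒(S)S⇒((S))S⇒((SS))S⇒((SSS))S⇒((()SS))S⇒((()()S))S⇒((()()()))S⇒((()()()))()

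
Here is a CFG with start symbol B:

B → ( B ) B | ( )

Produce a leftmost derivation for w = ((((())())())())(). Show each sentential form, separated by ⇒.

B ⇒ (B)B ⇒ ((B)B)B ⇒ (((B)B)B)B ⇒ ((((B)B)B)B)B ⇒ ((((())B)B)B)B ⇒ ((((())())B)B)B ⇒ ((((())())())B)B ⇒ ((((())())())())B ⇒ ((((())())())())()

B ⇒ (B)B   [B → ( B ) B]
(B)B ⇒ ((B)B)B   [B → ( B ) B]
((B)B)B ⇒ (((B)B)B)B   [B → ( B ) B]
(((B)B)B)B ⇒ ((((B)B)B)B)B   [B → ( B ) B]
((((B)B)B)B)B ⇒ ((((())B)B)B)B   [B → ( )]
((((())B)B)B)B ⇒ ((((())())B)B)B   [B → ( )]
((((())())B)B)B ⇒ ((((())())())B)B   [B → ( )]
((((())())())B)B ⇒ ((((())())())())B   [B → ( )]
((((())())())())B ⇒ ((((())())())())()   [B → ( )]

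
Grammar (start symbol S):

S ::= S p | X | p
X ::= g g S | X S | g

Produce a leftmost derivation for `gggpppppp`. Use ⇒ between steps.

S ⇒ X   [S ::= X]
X ⇒ ggS   [X ::= g g S]
ggS ⇒ ggSp   [S ::= S p]
ggSp ⇒ ggXp   [S ::= X]
ggXp ⇒ ggXSp   [X ::= X S]
ggXSp ⇒ ggXSSp   [X ::= X S]
ggXSSp ⇒ ggXSSSp   [X ::= X S]
ggXSSSp ⇒ ggXSSSSp   [X ::= X S]
ggXSSSSp ⇒ gggSSSSp   [X ::= g]
gggSSSSp ⇒ gggSpSSSp   [S ::= S p]
gggSpSSSp ⇒ gggppSSSp   [S ::= p]
gggppSSSp ⇒ gggpppSSp   [S ::= p]
gggpppSSp ⇒ gggppppSp   [S ::= p]
gggppppSp ⇒ gggpppppp   [S ::= p]

S⇒X⇒ggS⇒ggSp⇒ggXp⇒ggXSp⇒ggXSSp⇒ggXSSSp⇒ggXSSSSp⇒gggSSSSp⇒gggSpSSSp⇒gggppSSSp⇒gggpppSSp⇒gggppppSp⇒gggpppppp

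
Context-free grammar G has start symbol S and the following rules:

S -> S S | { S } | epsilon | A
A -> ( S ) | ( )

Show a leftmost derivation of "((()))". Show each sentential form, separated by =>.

S => A   [S -> A]
A => (S)   [A -> ( S )]
(S) => (A)   [S -> A]
(A) => ((S))   [A -> ( S )]
((S)) => ((A))   [S -> A]
((A)) => ((()))   [A -> ( )]

S => A => (S) => (A) => ((S)) => ((A)) => ((()))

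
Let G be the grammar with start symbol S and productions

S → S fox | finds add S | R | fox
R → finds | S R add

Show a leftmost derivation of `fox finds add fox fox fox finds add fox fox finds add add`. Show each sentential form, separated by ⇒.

S ⇒ R   [S → R]
R ⇒ S R add   [R → S R add]
S R add ⇒ fox R add   [S → fox]
fox R add ⇒ fox S R add add   [R → S R add]
fox S R add add ⇒ fox S fox R add add   [S → S fox]
fox S fox R add add ⇒ fox S fox fox R add add   [S → S fox]
fox S fox fox R add add ⇒ fox R fox fox R add add   [S → R]
fox R fox fox R add add ⇒ fox S R add fox fox R add add   [R → S R add]
fox S R add fox fox R add add ⇒ fox S fox R add fox fox R add add   [S → S fox]
fox S fox R add fox fox R add add ⇒ fox S fox fox R add fox fox R add add   [S → S fox]
fox S fox fox R add fox fox R add add ⇒ fox finds add S fox fox R add fox fox R add add   [S → finds add S]
fox finds add S fox fox R add fox fox R add add ⇒ fox finds add fox fox fox R add fox fox R add add   [S → fox]
fox finds add fox fox fox R add fox fox R add add ⇒ fox finds add fox fox fox finds add fox fox R add add   [R → finds]
fox finds add fox fox fox finds add fox fox R add add ⇒ fox finds add fox fox fox finds add fox fox finds add add   [R → finds]

S ⇒ R ⇒ S R add ⇒ fox R add ⇒ fox S R add add ⇒ fox S fox R add add ⇒ fox S fox fox R add add ⇒ fox R fox fox R add add ⇒ fox S R add fox fox R add add ⇒ fox S fox R add fox fox R add add ⇒ fox S fox fox R add fox fox R add add ⇒ fox finds add S fox fox R add fox fox R add add ⇒ fox finds add fox fox fox R add fox fox R add add ⇒ fox finds add fox fox fox finds add fox fox R add add ⇒ fox finds add fox fox fox finds add fox fox finds add add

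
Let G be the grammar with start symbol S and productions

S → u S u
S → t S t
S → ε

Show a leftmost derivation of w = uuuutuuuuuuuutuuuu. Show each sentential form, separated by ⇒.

S ⇒ uSu   [S → u S u]
uSu ⇒ uuSuu   [S → u S u]
uuSuu ⇒ uuuSuuu   [S → u S u]
uuuSuuu ⇒ uuuuSuuuu   [S → u S u]
uuuuSuuuu ⇒ uuuutStuuuu   [S → t S t]
uuuutStuuuu ⇒ uuuutuSutuuuu   [S → u S u]
uuuutuSutuuuu ⇒ uuuutuuSuutuuuu   [S → u S u]
uuuutuuSuutuuuu ⇒ uuuutuuuSuuutuuuu   [S → u S u]
uuuutuuuSuuutuuuu ⇒ uuuutuuuuSuuuutuuuu   [S → u S u]
uuuutuuuuSuuuutuuuu ⇒ uuuutuuuuuuuutuuuu   [S → ε]

S⇒uSu⇒uuSuu⇒uuuSuuu⇒uuuuSuuuu⇒uuuutStuuuu⇒uuuutuSutuuuu⇒uuuutuuSuutuuuu⇒uuuutuuuSuuutuuuu⇒uuuutuuuuSuuuutuuuu⇒uuuutuuuuuuuutuuuu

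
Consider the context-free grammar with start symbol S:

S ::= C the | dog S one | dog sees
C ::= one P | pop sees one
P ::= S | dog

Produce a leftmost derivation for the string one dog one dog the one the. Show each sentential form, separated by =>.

S => C the   [S ::= C the]
C the => one P the   [C ::= one P]
one P the => one S the   [P ::= S]
one S the => one dog S one the   [S ::= dog S one]
one dog S one the => one dog C the one the   [S ::= C the]
one dog C the one the => one dog one P the one the   [C ::= one P]
one dog one P the one the => one dog one dog the one the   [P ::= dog]

S => C the => one P the => one S the => one dog S one the => one dog C the one the => one dog one P the one the => one dog one dog the one the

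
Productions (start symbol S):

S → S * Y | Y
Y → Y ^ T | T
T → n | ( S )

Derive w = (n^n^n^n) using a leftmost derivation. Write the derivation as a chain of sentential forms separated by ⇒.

S⇒Y⇒T⇒(S)⇒(Y)⇒(Y^T)⇒(Y^T^T)⇒(Y^T^T^T)⇒(T^T^T^T)⇒(n^T^T^T)⇒(n^n^T^T)⇒(n^n^n^T)⇒(n^n^n^n)

S ⇒ Y   [S → Y]
Y ⇒ T   [Y → T]
T ⇒ (S)   [T → ( S )]
(S) ⇒ (Y)   [S → Y]
(Y) ⇒ (Y^T)   [Y → Y ^ T]
(Y^T) ⇒ (Y^T^T)   [Y → Y ^ T]
(Y^T^T) ⇒ (Y^T^T^T)   [Y → Y ^ T]
(Y^T^T^T) ⇒ (T^T^T^T)   [Y → T]
(T^T^T^T) ⇒ (n^T^T^T)   [T → n]
(n^T^T^T) ⇒ (n^n^T^T)   [T → n]
(n^n^T^T) ⇒ (n^n^n^T)   [T → n]
(n^n^n^T) ⇒ (n^n^n^n)   [T → n]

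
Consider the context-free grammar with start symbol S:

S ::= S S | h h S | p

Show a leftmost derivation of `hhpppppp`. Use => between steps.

S => SS => SSS => SSSS => SSSSS => hhSSSSS => hhSSSSSS => hhpSSSSS => hhppSSSS => hhpppSSS => hhppppSS => hhpppppS => hhpppppp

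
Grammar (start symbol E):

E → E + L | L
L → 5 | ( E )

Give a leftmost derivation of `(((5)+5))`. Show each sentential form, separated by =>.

E => L   [E → L]
L => (E)   [L → ( E )]
(E) => (L)   [E → L]
(L) => ((E))   [L → ( E )]
((E)) => ((E+L))   [E → E + L]
((E+L)) => ((L+L))   [E → L]
((L+L)) => (((E)+L))   [L → ( E )]
(((E)+L)) => (((L)+L))   [E → L]
(((L)+L)) => (((5)+L))   [L → 5]
(((5)+L)) => (((5)+5))   [L → 5]

E => L => (E) => (L) => ((E)) => ((E+L)) => ((L+L)) => (((E)+L)) => (((L)+L)) => (((5)+L)) => (((5)+5))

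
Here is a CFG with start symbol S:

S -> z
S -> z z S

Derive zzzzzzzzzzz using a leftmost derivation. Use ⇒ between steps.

S ⇒ zzS   [S -> z z S]
zzS ⇒ zzzzS   [S -> z z S]
zzzzS ⇒ zzzzzzS   [S -> z z S]
zzzzzzS ⇒ zzzzzzzzS   [S -> z z S]
zzzzzzzzS ⇒ zzzzzzzzzzS   [S -> z z S]
zzzzzzzzzzS ⇒ zzzzzzzzzzz   [S -> z]

S⇒zzS⇒zzzzS⇒zzzzzzS⇒zzzzzzzzS⇒zzzzzzzzzzS⇒zzzzzzzzzzz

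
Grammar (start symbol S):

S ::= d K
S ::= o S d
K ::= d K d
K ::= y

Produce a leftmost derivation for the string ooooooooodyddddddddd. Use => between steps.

S=>oSd=>ooSdd=>oooSddd=>ooooSdddd=>oooooSddddd=>ooooooSdddddd=>oooooooSddddddd=>ooooooooSdddddddd=>oooooooooSddddddddd=>ooooooooodKddddddddd=>ooooooooodyddddddddd

S => oSd   [S ::= o S d]
oSd => ooSdd   [S ::= o S d]
ooSdd => oooSddd   [S ::= o S d]
oooSddd => ooooSdddd   [S ::= o S d]
ooooSdddd => oooooSddddd   [S ::= o S d]
oooooSddddd => ooooooSdddddd   [S ::= o S d]
ooooooSdddddd => oooooooSddddddd   [S ::= o S d]
oooooooSddddddd => ooooooooSdddddddd   [S ::= o S d]
ooooooooSdddddddd => oooooooooSddddddddd   [S ::= o S d]
oooooooooSddddddddd => ooooooooodKddddddddd   [S ::= d K]
ooooooooodKddddddddd => ooooooooodyddddddddd   [K ::= y]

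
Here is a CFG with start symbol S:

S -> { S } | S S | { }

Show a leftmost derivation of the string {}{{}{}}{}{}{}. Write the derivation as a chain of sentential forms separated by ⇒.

S ⇒ SS ⇒ SSS ⇒ {}SS ⇒ {}SSS ⇒ {}SSSS ⇒ {}{S}SSS ⇒ {}{SS}SSS ⇒ {}{{}S}SSS ⇒ {}{{}{}}SSS ⇒ {}{{}{}}{}SS ⇒ {}{{}{}}{}{}S ⇒ {}{{}{}}{}{}{}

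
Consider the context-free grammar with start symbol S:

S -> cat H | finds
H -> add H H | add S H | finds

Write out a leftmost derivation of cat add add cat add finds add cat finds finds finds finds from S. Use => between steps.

S => cat H => cat add H H => cat add add S H H => cat add add cat H H H => cat add add cat add S H H H => cat add add cat add finds H H H => cat add add cat add finds add S H H H => cat add add cat add finds add cat H H H H => cat add add cat add finds add cat finds H H H => cat add add cat add finds add cat finds finds H H => cat add add cat add finds add cat finds finds finds H => cat add add cat add finds add cat finds finds finds finds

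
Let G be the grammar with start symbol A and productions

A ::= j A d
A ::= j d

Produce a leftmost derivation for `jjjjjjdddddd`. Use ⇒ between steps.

A ⇒ jAd ⇒ jjAdd ⇒ jjjAddd ⇒ jjjjAdddd ⇒ jjjjjAddddd ⇒ jjjjjjdddddd

A ⇒ jAd   [A ::= j A d]
jAd ⇒ jjAdd   [A ::= j A d]
jjAdd ⇒ jjjAddd   [A ::= j A d]
jjjAddd ⇒ jjjjAdddd   [A ::= j A d]
jjjjAdddd ⇒ jjjjjAddddd   [A ::= j A d]
jjjjjAddddd ⇒ jjjjjjdddddd   [A ::= j d]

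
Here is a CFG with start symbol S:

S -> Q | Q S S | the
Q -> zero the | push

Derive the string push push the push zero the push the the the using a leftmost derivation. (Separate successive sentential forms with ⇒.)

S ⇒ Q S S   [S -> Q S S]
Q S S ⇒ push S S   [Q -> push]
push S S ⇒ push Q S S S   [S -> Q S S]
push Q S S S ⇒ push push S S S   [Q -> push]
push push S S S ⇒ push push the S S   [S -> the]
push push the S S ⇒ push push the Q S S S   [S -> Q S S]
push push the Q S S S ⇒ push push the push S S S   [Q -> push]
push push the push S S S ⇒ push push the push Q S S   [S -> Q]
push push the push Q S S ⇒ push push the push zero the S S   [Q -> zero the]
push push the push zero the S S ⇒ push push the push zero the Q S S S   [S -> Q S S]
push push the push zero the Q S S S ⇒ push push the push zero the push S S S   [Q -> push]
push push the push zero the push S S S ⇒ push push the push zero the push the S S   [S -> the]
push push the push zero the push the S S ⇒ push push the push zero the push the the S   [S -> the]
push push the push zero the push the the S ⇒ push push the push zero the push the the the   [S -> the]

S ⇒ Q S S ⇒ push S S ⇒ push Q S S S ⇒ push push S S S ⇒ push push the S S ⇒ push push the Q S S S ⇒ push push the push S S S ⇒ push push the push Q S S ⇒ push push the push zero the S S ⇒ push push the push zero the Q S S S ⇒ push push the push zero the push S S S ⇒ push push the push zero the push the S S ⇒ push push the push zero the push the the S ⇒ push push the push zero the push the the the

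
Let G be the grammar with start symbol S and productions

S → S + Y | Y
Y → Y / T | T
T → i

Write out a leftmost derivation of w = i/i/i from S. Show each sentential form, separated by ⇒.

S ⇒ Y ⇒ Y/T ⇒ Y/T/T ⇒ T/T/T ⇒ i/T/T ⇒ i/i/T ⇒ i/i/i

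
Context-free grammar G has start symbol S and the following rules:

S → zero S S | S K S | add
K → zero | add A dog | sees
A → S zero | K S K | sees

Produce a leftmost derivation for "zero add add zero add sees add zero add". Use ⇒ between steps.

S ⇒ S K S ⇒ S K S K S ⇒ S K S K S K S ⇒ zero S S K S K S K S ⇒ zero add S K S K S K S ⇒ zero add add K S K S K S ⇒ zero add add zero S K S K S ⇒ zero add add zero add K S K S ⇒ zero add add zero add sees S K S ⇒ zero add add zero add sees add K S ⇒ zero add add zero add sees add zero S ⇒ zero add add zero add sees add zero add

S ⇒ S K S   [S → S K S]
S K S ⇒ S K S K S   [S → S K S]
S K S K S ⇒ S K S K S K S   [S → S K S]
S K S K S K S ⇒ zero S S K S K S K S   [S → zero S S]
zero S S K S K S K S ⇒ zero add S K S K S K S   [S → add]
zero add S K S K S K S ⇒ zero add add K S K S K S   [S → add]
zero add add K S K S K S ⇒ zero add add zero S K S K S   [K → zero]
zero add add zero S K S K S ⇒ zero add add zero add K S K S   [S → add]
zero add add zero add K S K S ⇒ zero add add zero add sees S K S   [K → sees]
zero add add zero add sees S K S ⇒ zero add add zero add sees add K S   [S → add]
zero add add zero add sees add K S ⇒ zero add add zero add sees add zero S   [K → zero]
zero add add zero add sees add zero S ⇒ zero add add zero add sees add zero add   [S → add]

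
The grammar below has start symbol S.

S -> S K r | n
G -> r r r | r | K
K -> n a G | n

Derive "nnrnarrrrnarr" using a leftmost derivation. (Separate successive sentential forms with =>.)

S => SKr   [S -> S K r]
SKr => SKrKr   [S -> S K r]
SKrKr => SKrKrKr   [S -> S K r]
SKrKrKr => nKrKrKr   [S -> n]
nKrKrKr => nnrKrKr   [K -> n]
nnrKrKr => nnrnaGrKr   [K -> n a G]
nnrnaGrKr => nnrnarrrrKr   [G -> r r r]
nnrnarrrrKr => nnrnarrrrnaGr   [K -> n a G]
nnrnarrrrnaGr => nnrnarrrrnarr   [G -> r]

S => SKr => SKrKr => SKrKrKr => nKrKrKr => nnrKrKr => nnrnaGrKr => nnrnarrrrKr => nnrnarrrrnaGr => nnrnarrrrnarr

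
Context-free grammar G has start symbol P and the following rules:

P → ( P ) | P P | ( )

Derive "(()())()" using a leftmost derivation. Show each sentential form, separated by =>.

P => PP => (P)P => (PP)P => (()P)P => (()())P => (()())()

P => PP   [P → P P]
PP => (P)P   [P → ( P )]
(P)P => (PP)P   [P → P P]
(PP)P => (()P)P   [P → ( )]
(()P)P => (()())P   [P → ( )]
(()())P => (()())()   [P → ( )]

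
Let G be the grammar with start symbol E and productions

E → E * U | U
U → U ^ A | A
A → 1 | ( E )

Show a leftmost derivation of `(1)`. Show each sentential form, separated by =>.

E => U => A => (E) => (U) => (A) => (1)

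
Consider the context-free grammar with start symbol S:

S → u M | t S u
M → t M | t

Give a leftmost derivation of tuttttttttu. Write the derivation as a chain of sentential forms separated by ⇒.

S⇒tSu⇒tuMu⇒tutMu⇒tuttMu⇒tutttMu⇒tuttttMu⇒tutttttMu⇒tuttttttMu⇒tutttttttMu⇒tuttttttttu

S ⇒ tSu   [S → t S u]
tSu ⇒ tuMu   [S → u M]
tuMu ⇒ tutMu   [M → t M]
tutMu ⇒ tuttMu   [M → t M]
tuttMu ⇒ tutttMu   [M → t M]
tutttMu ⇒ tuttttMu   [M → t M]
tuttttMu ⇒ tutttttMu   [M → t M]
tutttttMu ⇒ tuttttttMu   [M → t M]
tuttttttMu ⇒ tutttttttMu   [M → t M]
tutttttttMu ⇒ tuttttttttu   [M → t]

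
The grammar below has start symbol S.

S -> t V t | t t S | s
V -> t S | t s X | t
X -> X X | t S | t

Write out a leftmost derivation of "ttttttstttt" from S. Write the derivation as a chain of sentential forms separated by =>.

S => ttS   [S -> t t S]
ttS => ttttS   [S -> t t S]
ttttS => tttttVt   [S -> t V t]
tttttVt => ttttttsXt   [V -> t s X]
ttttttsXt => ttttttsXXt   [X -> X X]
ttttttsXXt => ttttttstXt   [X -> t]
ttttttstXt => ttttttstXXt   [X -> X X]
ttttttstXXt => ttttttsttXt   [X -> t]
ttttttsttXt => ttttttstttt   [X -> t]

S => ttS => ttttS => tttttVt => ttttttsXt => ttttttsXXt => ttttttstXt => ttttttstXXt => ttttttsttXt => ttttttstttt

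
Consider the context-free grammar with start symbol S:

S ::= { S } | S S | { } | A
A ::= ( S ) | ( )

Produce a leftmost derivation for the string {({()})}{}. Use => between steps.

S => SS   [S ::= S S]
SS => {S}S   [S ::= { S }]
{S}S => {A}S   [S ::= A]
{A}S => {(S)}S   [A ::= ( S )]
{(S)}S => {({S})}S   [S ::= { S }]
{({S})}S => {({A})}S   [S ::= A]
{({A})}S => {({()})}S   [A ::= ( )]
{({()})}S => {({()})}{}   [S ::= { }]

S=>SS=>{S}S=>{A}S=>{(S)}S=>{({S})}S=>{({A})}S=>{({()})}S=>{({()})}{}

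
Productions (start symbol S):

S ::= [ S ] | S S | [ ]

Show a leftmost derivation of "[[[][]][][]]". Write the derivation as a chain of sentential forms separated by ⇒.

S ⇒ [S]   [S ::= [ S ]]
[S] ⇒ [SS]   [S ::= S S]
[SS] ⇒ [SSS]   [S ::= S S]
[SSS] ⇒ [[S]SS]   [S ::= [ S ]]
[[S]SS] ⇒ [[SS]SS]   [S ::= S S]
[[SS]SS] ⇒ [[[]S]SS]   [S ::= [ ]]
[[[]S]SS] ⇒ [[[][]]SS]   [S ::= [ ]]
[[[][]]SS] ⇒ [[[][]][]S]   [S ::= [ ]]
[[[][]][]S] ⇒ [[[][]][][]]   [S ::= [ ]]

S ⇒ [S] ⇒ [SS] ⇒ [SSS] ⇒ [[S]SS] ⇒ [[SS]SS] ⇒ [[[]S]SS] ⇒ [[[][]]SS] ⇒ [[[][]][]S] ⇒ [[[][]][][]]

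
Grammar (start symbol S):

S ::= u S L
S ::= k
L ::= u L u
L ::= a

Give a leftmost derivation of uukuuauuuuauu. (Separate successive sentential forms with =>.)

S => uSL => uuSLL => uukLL => uukuLuL => uukuuLuuL => uukuuauuL => uukuuauuuLu => uukuuauuuuLuu => uukuuauuuuauu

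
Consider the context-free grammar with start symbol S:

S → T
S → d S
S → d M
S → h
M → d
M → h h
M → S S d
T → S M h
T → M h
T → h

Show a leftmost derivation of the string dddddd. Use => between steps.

S=>dS=>ddS=>dddS=>ddddS=>dddddM=>dddddd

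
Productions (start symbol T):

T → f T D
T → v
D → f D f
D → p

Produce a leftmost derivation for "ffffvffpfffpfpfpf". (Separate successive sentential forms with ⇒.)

T ⇒ fTD   [T → f T D]
fTD ⇒ ffTDD   [T → f T D]
ffTDD ⇒ fffTDDD   [T → f T D]
fffTDDD ⇒ ffffTDDDD   [T → f T D]
ffffTDDDD ⇒ ffffvDDDD   [T → v]
ffffvDDDD ⇒ ffffvfDfDDD   [D → f D f]
ffffvfDfDDD ⇒ ffffvffDffDDD   [D → f D f]
ffffvffDffDDD ⇒ ffffvffpffDDD   [D → p]
ffffvffpffDDD ⇒ ffffvffpfffDfDD   [D → f D f]
ffffvffpfffDfDD ⇒ ffffvffpfffpfDD   [D → p]
ffffvffpfffpfDD ⇒ ffffvffpfffpfpD   [D → p]
ffffvffpfffpfpD ⇒ ffffvffpfffpfpfDf   [D → f D f]
ffffvffpfffpfpfDf ⇒ ffffvffpfffpfpfpf   [D → p]

T ⇒ fTD ⇒ ffTDD ⇒ fffTDDD ⇒ ffffTDDDD ⇒ ffffvDDDD ⇒ ffffvfDfDDD ⇒ ffffvffDffDDD ⇒ ffffvffpffDDD ⇒ ffffvffpfffDfDD ⇒ ffffvffpfffpfDD ⇒ ffffvffpfffpfpD ⇒ ffffvffpfffpfpfDf ⇒ ffffvffpfffpfpfpf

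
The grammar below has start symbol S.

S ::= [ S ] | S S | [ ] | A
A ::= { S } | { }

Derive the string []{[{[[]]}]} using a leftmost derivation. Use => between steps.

S=>SS=>[]S=>[]A=>[]{S}=>[]{[S]}=>[]{[A]}=>[]{[{S}]}=>[]{[{[S]}]}=>[]{[{[[]]}]}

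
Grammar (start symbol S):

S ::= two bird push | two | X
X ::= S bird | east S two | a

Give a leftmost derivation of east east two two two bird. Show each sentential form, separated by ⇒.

S ⇒ X ⇒ S bird ⇒ X bird ⇒ east S two bird ⇒ east X two bird ⇒ east east S two two bird ⇒ east east two two two bird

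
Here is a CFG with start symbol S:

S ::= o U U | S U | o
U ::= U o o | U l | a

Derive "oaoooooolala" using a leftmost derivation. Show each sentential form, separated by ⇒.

S ⇒ SU   [S ::= S U]
SU ⇒ oUUU   [S ::= o U U]
oUUU ⇒ oUlUU   [U ::= U l]
oUlUU ⇒ oUoolUU   [U ::= U o o]
oUoolUU ⇒ oUoooolUU   [U ::= U o o]
oUoooolUU ⇒ oUoooooolUU   [U ::= U o o]
oUoooooolUU ⇒ oaoooooolUU   [U ::= a]
oaoooooolUU ⇒ oaoooooolUlU   [U ::= U l]
oaoooooolUlU ⇒ oaoooooolalU   [U ::= a]
oaoooooolalU ⇒ oaoooooolala   [U ::= a]

S ⇒ SU ⇒ oUUU ⇒ oUlUU ⇒ oUoolUU ⇒ oUoooolUU ⇒ oUoooooolUU ⇒ oaoooooolUU ⇒ oaoooooolUlU ⇒ oaoooooolalU ⇒ oaoooooolala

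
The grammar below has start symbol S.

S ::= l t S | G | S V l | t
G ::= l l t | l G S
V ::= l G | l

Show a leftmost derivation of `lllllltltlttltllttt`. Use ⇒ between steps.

S ⇒ G ⇒ lGS ⇒ llGSS ⇒ lllGSSS ⇒ llllGSSSS ⇒ lllllltSSSS ⇒ lllllltltSSSS ⇒ lllllltltltSSSS ⇒ lllllltltlttSSS ⇒ lllllltltlttltSSS ⇒ lllllltltlttltGSS ⇒ lllllltltlttltlltSS ⇒ lllllltltlttltllttS ⇒ lllllltltlttltllttt

S ⇒ G   [S ::= G]
G ⇒ lGS   [G ::= l G S]
lGS ⇒ llGSS   [G ::= l G S]
llGSS ⇒ lllGSSS   [G ::= l G S]
lllGSSS ⇒ llllGSSSS   [G ::= l G S]
llllGSSSS ⇒ lllllltSSSS   [G ::= l l t]
lllllltSSSS ⇒ lllllltltSSSS   [S ::= l t S]
lllllltltSSSS ⇒ lllllltltltSSSS   [S ::= l t S]
lllllltltltSSSS ⇒ lllllltltlttSSS   [S ::= t]
lllllltltlttSSS ⇒ lllllltltlttltSSS   [S ::= l t S]
lllllltltlttltSSS ⇒ lllllltltlttltGSS   [S ::= G]
lllllltltlttltGSS ⇒ lllllltltlttltlltSS   [G ::= l l t]
lllllltltlttltlltSS ⇒ lllllltltlttltllttS   [S ::= t]
lllllltltlttltllttS ⇒ lllllltltlttltllttt   [S ::= t]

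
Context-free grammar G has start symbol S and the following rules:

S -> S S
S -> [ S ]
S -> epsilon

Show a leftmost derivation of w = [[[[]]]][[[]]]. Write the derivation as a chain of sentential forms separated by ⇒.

S⇒SS⇒[S]S⇒[[S]]S⇒[[[S]]]S⇒[[[[S]]]]S⇒[[[[]]]]S⇒[[[[]]]]SS⇒[[[[]]]][S]S⇒[[[[]]]][[S]]S⇒[[[[]]]][[[S]]]S⇒[[[[]]]][[[]]]S⇒[[[[]]]][[[]]]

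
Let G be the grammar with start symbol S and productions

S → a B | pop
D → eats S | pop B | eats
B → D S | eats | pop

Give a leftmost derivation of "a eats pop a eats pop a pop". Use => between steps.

S => a B => a D S => a eats S S => a eats pop S => a eats pop a B => a eats pop a D S => a eats pop a eats S S => a eats pop a eats pop S => a eats pop a eats pop a B => a eats pop a eats pop a pop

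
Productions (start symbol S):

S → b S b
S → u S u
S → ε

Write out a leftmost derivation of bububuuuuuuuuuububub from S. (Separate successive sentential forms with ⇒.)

S ⇒ bSb ⇒ buSub ⇒ bubSbub ⇒ bubuSubub ⇒ bububSbubub ⇒ bububuSububub ⇒ bububuuSuububub ⇒ bububuuuSuuububub ⇒ bububuuuuSuuuububub ⇒ bububuuuuuSuuuuububub ⇒ bububuuuuuuuuuububub

S ⇒ bSb   [S → b S b]
bSb ⇒ buSub   [S → u S u]
buSub ⇒ bubSbub   [S → b S b]
bubSbub ⇒ bubuSubub   [S → u S u]
bubuSubub ⇒ bububSbubub   [S → b S b]
bububSbubub ⇒ bububuSububub   [S → u S u]
bububuSububub ⇒ bububuuSuububub   [S → u S u]
bububuuSuububub ⇒ bububuuuSuuububub   [S → u S u]
bububuuuSuuububub ⇒ bububuuuuSuuuububub   [S → u S u]
bububuuuuSuuuububub ⇒ bububuuuuuSuuuuububub   [S → u S u]
bububuuuuuSuuuuububub ⇒ bububuuuuuuuuuububub   [S → ε]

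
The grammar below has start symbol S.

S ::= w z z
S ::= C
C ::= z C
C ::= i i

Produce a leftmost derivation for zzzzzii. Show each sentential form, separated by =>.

S=>C=>zC=>zzC=>zzzC=>zzzzC=>zzzzzC=>zzzzzii

S => C   [S ::= C]
C => zC   [C ::= z C]
zC => zzC   [C ::= z C]
zzC => zzzC   [C ::= z C]
zzzC => zzzzC   [C ::= z C]
zzzzC => zzzzzC   [C ::= z C]
zzzzzC => zzzzzii   [C ::= i i]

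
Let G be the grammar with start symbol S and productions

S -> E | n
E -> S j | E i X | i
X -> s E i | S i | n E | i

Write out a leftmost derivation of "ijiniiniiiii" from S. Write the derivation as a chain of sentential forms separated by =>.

S => E   [S -> E]
E => EiX   [E -> E i X]
EiX => EiXiX   [E -> E i X]
EiXiX => EiXiXiX   [E -> E i X]
EiXiXiX => EiXiXiXiX   [E -> E i X]
EiXiXiXiX => SjiXiXiXiX   [E -> S j]
SjiXiXiXiX => EjiXiXiXiX   [S -> E]
EjiXiXiXiX => ijiXiXiXiX   [E -> i]
ijiXiXiXiX => ijinEiXiXiX   [X -> n E]
ijinEiXiXiX => ijiniiXiXiX   [E -> i]
ijiniiXiXiX => ijiniinEiXiX   [X -> n E]
ijiniinEiXiX => ijiniiniiXiX   [E -> i]
ijiniiniiXiX => ijiniiniiiiX   [X -> i]
ijiniiniiiiX => ijiniiniiiii   [X -> i]

S=>E=>EiX=>EiXiX=>EiXiXiX=>EiXiXiXiX=>SjiXiXiXiX=>EjiXiXiXiX=>ijiXiXiXiX=>ijinEiXiXiX=>ijiniiXiXiX=>ijiniinEiXiX=>ijiniiniiXiX=>ijiniiniiiiX=>ijiniiniiiii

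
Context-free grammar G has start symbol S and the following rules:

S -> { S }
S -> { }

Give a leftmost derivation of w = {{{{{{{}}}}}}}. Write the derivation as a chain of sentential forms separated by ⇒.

S ⇒ {S} ⇒ {{S}} ⇒ {{{S}}} ⇒ {{{{S}}}} ⇒ {{{{{S}}}}} ⇒ {{{{{{S}}}}}} ⇒ {{{{{{{}}}}}}}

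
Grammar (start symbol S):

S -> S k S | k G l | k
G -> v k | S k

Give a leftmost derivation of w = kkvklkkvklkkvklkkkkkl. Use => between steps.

S=>kGl=>kSkl=>kSkSkl=>kSkSkSkl=>kSkSkSkSkl=>kSkSkSkSkSkl=>kkGlkSkSkSkSkl=>kkvklkSkSkSkSkl=>kkvklkkGlkSkSkSkl=>kkvklkkvklkSkSkSkl=>kkvklkkvklkkGlkSkSkl=>kkvklkkvklkkvklkSkSkl=>kkvklkkvklkkvklkkkSkl=>kkvklkkvklkkvklkkkkkl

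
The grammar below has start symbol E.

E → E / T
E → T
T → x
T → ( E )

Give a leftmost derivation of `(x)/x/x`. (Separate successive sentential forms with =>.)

E => E/T   [E → E / T]
E/T => E/T/T   [E → E / T]
E/T/T => T/T/T   [E → T]
T/T/T => (E)/T/T   [T → ( E )]
(E)/T/T => (T)/T/T   [E → T]
(T)/T/T => (x)/T/T   [T → x]
(x)/T/T => (x)/x/T   [T → x]
(x)/x/T => (x)/x/x   [T → x]

E=>E/T=>E/T/T=>T/T/T=>(E)/T/T=>(T)/T/T=>(x)/T/T=>(x)/x/T=>(x)/x/x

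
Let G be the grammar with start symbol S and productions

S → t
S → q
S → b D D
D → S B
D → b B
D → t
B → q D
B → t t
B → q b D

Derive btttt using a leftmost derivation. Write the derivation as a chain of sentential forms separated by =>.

S => bDD => bSBD => btBD => btttD => btttt

S => bDD   [S → b D D]
bDD => bSBD   [D → S B]
bSBD => btBD   [S → t]
btBD => btttD   [B → t t]
btttD => btttt   [D → t]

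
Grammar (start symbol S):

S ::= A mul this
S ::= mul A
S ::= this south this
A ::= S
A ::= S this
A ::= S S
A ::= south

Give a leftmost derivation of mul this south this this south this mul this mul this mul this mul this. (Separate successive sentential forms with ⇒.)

S ⇒ A mul this   [S ::= A mul this]
A mul this ⇒ S mul this   [A ::= S]
S mul this ⇒ A mul this mul this   [S ::= A mul this]
A mul this mul this ⇒ S mul this mul this   [A ::= S]
S mul this mul this ⇒ mul A mul this mul this   [S ::= mul A]
mul A mul this mul this ⇒ mul S mul this mul this   [A ::= S]
mul S mul this mul this ⇒ mul A mul this mul this mul this   [S ::= A mul this]
mul A mul this mul this mul this ⇒ mul S mul this mul this mul this   [A ::= S]
mul S mul this mul this mul this ⇒ mul A mul this mul this mul this mul this   [S ::= A mul this]
mul A mul this mul this mul this mul this ⇒ mul S S mul this mul this mul this mul this   [A ::= S S]
mul S S mul this mul this mul this mul this ⇒ mul this south this S mul this mul this mul this mul this   [S ::= this south this]
mul this south this S mul this mul this mul this mul this ⇒ mul this south this this south this mul this mul this mul this mul this   [S ::= this south this]

S ⇒ A mul this ⇒ S mul this ⇒ A mul this mul this ⇒ S mul this mul this ⇒ mul A mul this mul this ⇒ mul S mul this mul this ⇒ mul A mul this mul this mul this ⇒ mul S mul this mul this mul this ⇒ mul A mul this mul this mul this mul this ⇒ mul S S mul this mul this mul this mul this ⇒ mul this south this S mul this mul this mul this mul this ⇒ mul this south this this south this mul this mul this mul this mul this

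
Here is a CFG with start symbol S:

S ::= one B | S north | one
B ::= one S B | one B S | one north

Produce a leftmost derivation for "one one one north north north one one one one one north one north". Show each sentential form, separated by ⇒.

S ⇒ one B ⇒ one one S B ⇒ one one S north B ⇒ one one S north north B ⇒ one one S north north north B ⇒ one one one north north north B ⇒ one one one north north north one S B ⇒ one one one north north north one one B B ⇒ one one one north north north one one one S B B ⇒ one one one north north north one one one one B B ⇒ one one one north north north one one one one one north B ⇒ one one one north north north one one one one one north one north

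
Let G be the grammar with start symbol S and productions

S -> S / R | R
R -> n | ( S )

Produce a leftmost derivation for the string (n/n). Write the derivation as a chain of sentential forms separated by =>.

S => R => (S) => (S/R) => (R/R) => (n/R) => (n/n)

S => R   [S -> R]
R => (S)   [R -> ( S )]
(S) => (S/R)   [S -> S / R]
(S/R) => (R/R)   [S -> R]
(R/R) => (n/R)   [R -> n]
(n/R) => (n/n)   [R -> n]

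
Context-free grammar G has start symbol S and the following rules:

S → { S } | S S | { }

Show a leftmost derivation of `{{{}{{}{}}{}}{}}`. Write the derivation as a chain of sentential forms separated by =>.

S => {S}   [S → { S }]
{S} => {SS}   [S → S S]
{SS} => {{S}S}   [S → { S }]
{{S}S} => {{SS}S}   [S → S S]
{{SS}S} => {{SSS}S}   [S → S S]
{{SSS}S} => {{{}SS}S}   [S → { }]
{{{}SS}S} => {{{}{S}S}S}   [S → { S }]
{{{}{S}S}S} => {{{}{SS}S}S}   [S → S S]
{{{}{SS}S}S} => {{{}{{}S}S}S}   [S → { }]
{{{}{{}S}S}S} => {{{}{{}{}}S}S}   [S → { }]
{{{}{{}{}}S}S} => {{{}{{}{}}{}}S}   [S → { }]
{{{}{{}{}}{}}S} => {{{}{{}{}}{}}{}}   [S → { }]

S => {S} => {SS} => {{S}S} => {{SS}S} => {{SSS}S} => {{{}SS}S} => {{{}{S}S}S} => {{{}{SS}S}S} => {{{}{{}S}S}S} => {{{}{{}{}}S}S} => {{{}{{}{}}{}}S} => {{{}{{}{}}{}}{}}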